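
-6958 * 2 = -13916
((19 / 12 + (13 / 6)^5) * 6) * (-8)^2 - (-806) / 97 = 148904026 / 7857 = 18951.77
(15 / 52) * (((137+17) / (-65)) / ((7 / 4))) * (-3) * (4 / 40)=99 / 845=0.12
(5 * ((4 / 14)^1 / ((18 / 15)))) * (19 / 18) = 475 / 378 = 1.26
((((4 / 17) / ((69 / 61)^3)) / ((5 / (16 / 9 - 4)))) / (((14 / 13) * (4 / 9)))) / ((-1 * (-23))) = -5901506 / 899129133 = -0.01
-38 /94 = -19 /47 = -0.40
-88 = -88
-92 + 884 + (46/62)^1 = 24575/31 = 792.74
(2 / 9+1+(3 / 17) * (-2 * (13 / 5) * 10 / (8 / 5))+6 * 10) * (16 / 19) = 135832 / 2907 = 46.73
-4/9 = -0.44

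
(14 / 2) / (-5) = -7 / 5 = -1.40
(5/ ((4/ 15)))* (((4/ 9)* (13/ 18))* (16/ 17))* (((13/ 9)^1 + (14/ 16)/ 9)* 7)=84175/ 1377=61.13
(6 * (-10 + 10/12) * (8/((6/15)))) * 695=-764500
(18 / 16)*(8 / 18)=1 / 2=0.50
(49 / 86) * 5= 245 / 86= 2.85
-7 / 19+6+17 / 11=1500 / 209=7.18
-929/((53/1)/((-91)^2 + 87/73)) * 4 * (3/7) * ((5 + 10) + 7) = -148281777600/27083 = -5475086.87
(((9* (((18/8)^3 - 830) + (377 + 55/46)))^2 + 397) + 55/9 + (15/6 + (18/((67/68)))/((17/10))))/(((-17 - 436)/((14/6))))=-143697491030680909/1775629651968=-80927.63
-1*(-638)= 638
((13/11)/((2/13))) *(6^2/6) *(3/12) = 507/44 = 11.52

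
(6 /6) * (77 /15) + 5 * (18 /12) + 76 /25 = 2351 /150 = 15.67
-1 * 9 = -9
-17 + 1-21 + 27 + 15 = 5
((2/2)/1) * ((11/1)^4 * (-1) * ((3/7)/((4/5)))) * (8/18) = -73205/21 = -3485.95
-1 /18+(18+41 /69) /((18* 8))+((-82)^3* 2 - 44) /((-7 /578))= 91058120.07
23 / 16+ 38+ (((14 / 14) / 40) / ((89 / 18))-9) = 216751 / 7120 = 30.44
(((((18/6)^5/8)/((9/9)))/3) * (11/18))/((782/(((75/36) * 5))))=4125/50048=0.08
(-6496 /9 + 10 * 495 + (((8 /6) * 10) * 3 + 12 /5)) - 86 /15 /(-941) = 180839756 /42345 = 4270.63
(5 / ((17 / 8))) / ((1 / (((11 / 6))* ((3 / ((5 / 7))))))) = 308 / 17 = 18.12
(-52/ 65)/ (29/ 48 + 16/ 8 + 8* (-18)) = 192/ 33935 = 0.01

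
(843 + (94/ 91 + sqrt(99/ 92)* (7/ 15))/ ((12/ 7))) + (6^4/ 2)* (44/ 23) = 49* sqrt(253)/ 2760 + 3737359/ 1794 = 2083.54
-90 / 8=-45 / 4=-11.25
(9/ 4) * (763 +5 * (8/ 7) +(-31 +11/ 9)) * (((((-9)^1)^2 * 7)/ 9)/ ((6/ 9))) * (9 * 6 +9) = 9898331.62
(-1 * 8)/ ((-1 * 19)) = 8/ 19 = 0.42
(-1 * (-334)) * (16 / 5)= 1068.80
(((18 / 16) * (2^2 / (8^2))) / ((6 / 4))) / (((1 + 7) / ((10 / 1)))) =15 / 256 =0.06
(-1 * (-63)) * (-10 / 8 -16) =-4347 / 4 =-1086.75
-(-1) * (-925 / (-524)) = 925 / 524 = 1.77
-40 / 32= -5 / 4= -1.25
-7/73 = -0.10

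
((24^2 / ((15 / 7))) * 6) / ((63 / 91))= 11648 / 5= 2329.60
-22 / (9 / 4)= -88 / 9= -9.78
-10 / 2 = -5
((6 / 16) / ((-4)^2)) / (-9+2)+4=3581 / 896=4.00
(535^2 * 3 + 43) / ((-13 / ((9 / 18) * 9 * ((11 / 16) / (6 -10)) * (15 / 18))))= 70844235 / 1664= 42574.66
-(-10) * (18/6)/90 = 1/3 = 0.33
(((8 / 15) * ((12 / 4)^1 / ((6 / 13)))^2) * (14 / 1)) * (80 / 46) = 37856 / 69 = 548.64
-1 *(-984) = 984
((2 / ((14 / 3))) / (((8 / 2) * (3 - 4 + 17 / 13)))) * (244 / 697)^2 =0.04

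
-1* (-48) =48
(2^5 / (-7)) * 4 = -128 / 7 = -18.29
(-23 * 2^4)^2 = 135424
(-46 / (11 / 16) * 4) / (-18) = 1472 / 99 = 14.87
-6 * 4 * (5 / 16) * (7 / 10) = -21 / 4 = -5.25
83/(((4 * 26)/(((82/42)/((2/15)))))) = 17015/1456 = 11.69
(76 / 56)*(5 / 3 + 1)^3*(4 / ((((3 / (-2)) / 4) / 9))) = -155648 / 63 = -2470.60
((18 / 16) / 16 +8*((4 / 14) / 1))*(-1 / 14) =-2111 / 12544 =-0.17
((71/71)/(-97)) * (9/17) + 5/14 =8119/23086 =0.35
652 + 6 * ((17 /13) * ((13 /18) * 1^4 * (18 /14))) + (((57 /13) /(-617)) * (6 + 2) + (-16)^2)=51387355 /56147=915.23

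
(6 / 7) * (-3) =-18 / 7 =-2.57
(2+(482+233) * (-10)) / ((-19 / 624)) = 234755.37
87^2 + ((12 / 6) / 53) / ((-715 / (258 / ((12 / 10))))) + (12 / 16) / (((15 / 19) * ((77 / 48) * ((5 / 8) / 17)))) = 10060303387 / 1326325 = 7585.10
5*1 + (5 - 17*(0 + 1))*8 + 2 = -89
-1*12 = -12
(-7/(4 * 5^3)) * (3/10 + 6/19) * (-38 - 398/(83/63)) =2.93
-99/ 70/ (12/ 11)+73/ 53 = 1201/ 14840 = 0.08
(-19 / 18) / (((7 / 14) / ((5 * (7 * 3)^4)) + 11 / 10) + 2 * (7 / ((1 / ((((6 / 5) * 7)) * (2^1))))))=-2052855 / 459558604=-0.00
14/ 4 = 7/ 2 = 3.50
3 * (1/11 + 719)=23730/11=2157.27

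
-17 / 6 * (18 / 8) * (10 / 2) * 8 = -255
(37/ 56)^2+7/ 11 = 37011/ 34496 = 1.07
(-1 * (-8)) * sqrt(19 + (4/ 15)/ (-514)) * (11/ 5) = 88 * sqrt(282351765)/ 19275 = 76.72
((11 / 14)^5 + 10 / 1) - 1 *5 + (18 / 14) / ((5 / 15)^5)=170881755 / 537824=317.73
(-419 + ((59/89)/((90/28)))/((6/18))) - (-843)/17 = -8369758/22695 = -368.79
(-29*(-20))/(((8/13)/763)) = 1438255/2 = 719127.50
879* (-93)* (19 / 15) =-517731 / 5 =-103546.20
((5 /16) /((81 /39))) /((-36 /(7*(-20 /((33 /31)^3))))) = 67774525 /139723056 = 0.49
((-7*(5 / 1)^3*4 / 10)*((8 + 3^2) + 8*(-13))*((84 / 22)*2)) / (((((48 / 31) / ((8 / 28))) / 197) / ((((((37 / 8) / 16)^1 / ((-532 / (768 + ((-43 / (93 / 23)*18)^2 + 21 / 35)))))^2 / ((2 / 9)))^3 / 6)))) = 360484476140388762810416894110972678962323975168371132921716233697 / 39810981881848009293305438341160388409142804480000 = 9054900409395660.52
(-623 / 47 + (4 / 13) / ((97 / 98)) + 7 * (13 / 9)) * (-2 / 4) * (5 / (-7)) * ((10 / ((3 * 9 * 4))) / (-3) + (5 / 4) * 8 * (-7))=6123520475 / 86411286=70.86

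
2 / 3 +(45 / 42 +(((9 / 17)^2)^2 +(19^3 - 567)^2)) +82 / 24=277748969873413 / 7015764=39589269.23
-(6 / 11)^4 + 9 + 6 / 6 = 145114 / 14641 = 9.91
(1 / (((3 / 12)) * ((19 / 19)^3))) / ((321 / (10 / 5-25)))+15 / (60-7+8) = -797 / 19581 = -0.04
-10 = -10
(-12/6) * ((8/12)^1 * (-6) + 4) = 0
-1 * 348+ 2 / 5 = -1738 / 5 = -347.60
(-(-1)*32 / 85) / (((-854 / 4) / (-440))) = 0.78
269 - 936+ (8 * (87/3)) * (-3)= -1363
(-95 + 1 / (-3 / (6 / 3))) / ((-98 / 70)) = 68.33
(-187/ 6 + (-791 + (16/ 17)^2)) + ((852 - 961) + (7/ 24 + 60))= -2011415/ 2312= -869.99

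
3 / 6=1 / 2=0.50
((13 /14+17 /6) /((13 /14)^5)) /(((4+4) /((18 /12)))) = 1.02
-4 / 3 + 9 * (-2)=-58 / 3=-19.33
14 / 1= 14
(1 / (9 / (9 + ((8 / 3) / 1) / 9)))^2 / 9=63001 / 531441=0.12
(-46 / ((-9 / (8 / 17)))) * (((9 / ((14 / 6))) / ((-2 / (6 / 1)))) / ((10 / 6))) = -9936 / 595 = -16.70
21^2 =441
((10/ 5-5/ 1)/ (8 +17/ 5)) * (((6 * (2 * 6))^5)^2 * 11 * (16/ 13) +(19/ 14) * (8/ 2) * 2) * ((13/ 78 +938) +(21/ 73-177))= -3845861645229884811169627630/ 378651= -10156744984774594048793.29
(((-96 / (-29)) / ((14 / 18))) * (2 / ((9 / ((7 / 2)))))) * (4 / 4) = 96 / 29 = 3.31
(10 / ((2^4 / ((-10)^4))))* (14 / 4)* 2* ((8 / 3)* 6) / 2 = 350000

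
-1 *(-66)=66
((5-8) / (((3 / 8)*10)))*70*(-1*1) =56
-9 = -9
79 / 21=3.76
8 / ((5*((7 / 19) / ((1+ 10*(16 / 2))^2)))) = 997272 / 35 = 28493.49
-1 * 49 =-49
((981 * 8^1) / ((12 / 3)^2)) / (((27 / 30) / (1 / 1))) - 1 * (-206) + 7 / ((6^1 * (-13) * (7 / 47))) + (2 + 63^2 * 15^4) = 15672647437 / 78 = 200931377.40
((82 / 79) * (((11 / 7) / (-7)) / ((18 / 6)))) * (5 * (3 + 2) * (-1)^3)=22550 / 11613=1.94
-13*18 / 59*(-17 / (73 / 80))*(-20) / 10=-636480 / 4307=-147.78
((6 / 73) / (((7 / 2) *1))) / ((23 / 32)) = 384 / 11753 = 0.03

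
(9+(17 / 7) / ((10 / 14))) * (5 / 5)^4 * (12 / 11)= 744 / 55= 13.53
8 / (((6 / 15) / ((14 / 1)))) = 280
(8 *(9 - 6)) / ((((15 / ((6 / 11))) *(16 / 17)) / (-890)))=-9078 / 11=-825.27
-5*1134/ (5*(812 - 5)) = -378/ 269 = -1.41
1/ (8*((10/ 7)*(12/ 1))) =7/ 960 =0.01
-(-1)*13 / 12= 13 / 12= 1.08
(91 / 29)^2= 8281 / 841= 9.85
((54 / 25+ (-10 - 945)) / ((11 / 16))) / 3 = -381136 / 825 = -461.98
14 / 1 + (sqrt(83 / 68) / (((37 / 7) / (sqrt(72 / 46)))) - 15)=-1 + 21* sqrt(32453) / 14467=-0.74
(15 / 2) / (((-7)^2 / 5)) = 75 / 98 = 0.77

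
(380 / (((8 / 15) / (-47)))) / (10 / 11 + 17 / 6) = -116325 / 13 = -8948.08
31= 31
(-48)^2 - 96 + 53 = 2261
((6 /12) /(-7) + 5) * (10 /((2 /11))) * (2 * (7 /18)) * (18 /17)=3795 /17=223.24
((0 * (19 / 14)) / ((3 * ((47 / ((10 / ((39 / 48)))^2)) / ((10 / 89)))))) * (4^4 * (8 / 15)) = 0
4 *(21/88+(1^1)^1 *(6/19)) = 927/418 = 2.22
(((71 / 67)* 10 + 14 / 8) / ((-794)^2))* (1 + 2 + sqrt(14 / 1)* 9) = 0.00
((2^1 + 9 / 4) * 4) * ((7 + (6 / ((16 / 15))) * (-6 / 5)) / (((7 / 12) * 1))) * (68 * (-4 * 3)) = -41616 / 7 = -5945.14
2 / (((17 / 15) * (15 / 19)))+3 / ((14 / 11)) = 1093 / 238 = 4.59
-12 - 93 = -105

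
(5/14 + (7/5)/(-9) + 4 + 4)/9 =5167/5670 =0.91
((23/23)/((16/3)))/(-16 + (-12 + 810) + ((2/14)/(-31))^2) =47089/196392528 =0.00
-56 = -56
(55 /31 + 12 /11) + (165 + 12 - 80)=34054 /341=99.87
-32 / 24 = -4 / 3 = -1.33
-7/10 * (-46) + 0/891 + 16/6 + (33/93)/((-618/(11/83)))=277209269/7950570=34.87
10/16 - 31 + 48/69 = -5461/184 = -29.68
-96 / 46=-48 / 23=-2.09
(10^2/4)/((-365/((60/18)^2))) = -500/657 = -0.76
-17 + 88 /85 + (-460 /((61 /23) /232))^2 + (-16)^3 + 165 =512112259090268 /316285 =1619148107.21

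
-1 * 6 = -6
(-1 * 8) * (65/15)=-104/3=-34.67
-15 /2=-7.50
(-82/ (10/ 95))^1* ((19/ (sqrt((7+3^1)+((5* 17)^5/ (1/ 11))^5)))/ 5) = -779* sqrt(276972447450793549874602760860240729749202728271484385)/ 72887486171261460493316516015852823618211244281969575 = -0.00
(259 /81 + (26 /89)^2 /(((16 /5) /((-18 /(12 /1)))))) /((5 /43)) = 696900011 /25664040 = 27.15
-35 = -35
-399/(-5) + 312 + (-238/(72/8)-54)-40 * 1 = 12211/45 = 271.36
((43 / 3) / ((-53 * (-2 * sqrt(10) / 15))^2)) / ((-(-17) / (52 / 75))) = 0.00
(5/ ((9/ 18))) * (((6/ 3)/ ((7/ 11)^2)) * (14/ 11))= 440/ 7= 62.86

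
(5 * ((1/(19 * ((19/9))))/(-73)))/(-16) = 45/421648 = 0.00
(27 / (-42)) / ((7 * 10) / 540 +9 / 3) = -243 / 1183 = -0.21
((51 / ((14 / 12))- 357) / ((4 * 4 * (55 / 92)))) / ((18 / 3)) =-16813 / 3080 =-5.46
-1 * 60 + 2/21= -1258/21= -59.90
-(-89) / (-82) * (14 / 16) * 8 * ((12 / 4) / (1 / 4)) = -3738 / 41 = -91.17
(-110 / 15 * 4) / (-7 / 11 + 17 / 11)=-484 / 15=-32.27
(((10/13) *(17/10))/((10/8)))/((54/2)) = 68/1755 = 0.04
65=65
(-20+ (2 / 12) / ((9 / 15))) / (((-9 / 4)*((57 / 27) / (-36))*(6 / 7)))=-9940 / 57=-174.39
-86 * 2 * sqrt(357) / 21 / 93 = -172 * sqrt(357) / 1953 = -1.66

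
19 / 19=1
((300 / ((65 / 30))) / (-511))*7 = -1800 / 949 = -1.90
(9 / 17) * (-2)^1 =-18 / 17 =-1.06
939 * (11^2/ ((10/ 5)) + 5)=123009/ 2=61504.50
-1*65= -65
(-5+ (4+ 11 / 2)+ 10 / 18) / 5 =91 / 90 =1.01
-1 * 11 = -11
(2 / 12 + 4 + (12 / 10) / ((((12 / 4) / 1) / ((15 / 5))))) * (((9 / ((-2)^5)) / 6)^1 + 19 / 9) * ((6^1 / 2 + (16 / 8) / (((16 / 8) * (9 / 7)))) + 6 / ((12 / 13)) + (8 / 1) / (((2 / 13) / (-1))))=-143763179 / 311040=-462.20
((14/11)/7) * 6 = 12/11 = 1.09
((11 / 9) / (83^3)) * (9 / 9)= 11 / 5146083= 0.00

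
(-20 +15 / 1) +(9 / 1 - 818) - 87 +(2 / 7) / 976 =-3077815 / 3416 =-901.00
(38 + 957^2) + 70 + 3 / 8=7327659 / 8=915957.38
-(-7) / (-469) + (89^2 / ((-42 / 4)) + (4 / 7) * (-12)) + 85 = -951488 / 1407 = -676.25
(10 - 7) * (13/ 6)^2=169/ 12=14.08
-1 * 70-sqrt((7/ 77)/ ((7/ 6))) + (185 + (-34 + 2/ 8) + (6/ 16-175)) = -93.65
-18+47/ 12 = -169/ 12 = -14.08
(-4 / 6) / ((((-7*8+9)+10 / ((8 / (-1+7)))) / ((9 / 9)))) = 4 / 237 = 0.02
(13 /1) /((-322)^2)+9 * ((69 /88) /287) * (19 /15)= 14622529 /467614840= 0.03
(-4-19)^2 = 529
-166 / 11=-15.09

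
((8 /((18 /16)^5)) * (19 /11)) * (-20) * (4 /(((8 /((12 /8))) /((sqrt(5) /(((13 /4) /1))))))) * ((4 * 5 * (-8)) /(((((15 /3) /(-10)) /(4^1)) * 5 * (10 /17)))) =-43352326144 * sqrt(5) /2814669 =-34440.55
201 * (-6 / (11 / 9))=-10854 / 11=-986.73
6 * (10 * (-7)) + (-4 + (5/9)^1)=-3811/9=-423.44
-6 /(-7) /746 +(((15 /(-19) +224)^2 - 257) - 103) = 49462.94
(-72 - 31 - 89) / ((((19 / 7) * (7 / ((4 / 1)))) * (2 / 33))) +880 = 4048 / 19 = 213.05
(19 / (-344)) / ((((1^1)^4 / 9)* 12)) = -57 / 1376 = -0.04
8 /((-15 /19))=-152 /15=-10.13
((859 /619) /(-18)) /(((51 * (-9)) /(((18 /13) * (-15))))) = -4295 /1231191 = -0.00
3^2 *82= 738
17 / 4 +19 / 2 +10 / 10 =59 / 4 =14.75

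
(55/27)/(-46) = -55/1242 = -0.04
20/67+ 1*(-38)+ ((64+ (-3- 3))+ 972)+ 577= 105143/67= 1569.30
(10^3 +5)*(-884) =-888420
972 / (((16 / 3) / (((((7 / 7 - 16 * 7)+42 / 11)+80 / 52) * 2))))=-11013003 / 286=-38507.00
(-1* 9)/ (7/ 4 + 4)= -36/ 23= -1.57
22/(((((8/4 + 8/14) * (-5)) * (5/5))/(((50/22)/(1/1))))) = -35/9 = -3.89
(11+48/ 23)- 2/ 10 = 1482/ 115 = 12.89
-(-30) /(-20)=-3 /2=-1.50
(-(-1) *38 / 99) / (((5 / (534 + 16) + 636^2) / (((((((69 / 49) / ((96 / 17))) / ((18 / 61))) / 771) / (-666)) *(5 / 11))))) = -596275 / 839993062433174496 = -0.00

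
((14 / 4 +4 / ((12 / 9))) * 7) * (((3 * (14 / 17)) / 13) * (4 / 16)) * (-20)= -735 / 17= -43.24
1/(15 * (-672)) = -1/10080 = -0.00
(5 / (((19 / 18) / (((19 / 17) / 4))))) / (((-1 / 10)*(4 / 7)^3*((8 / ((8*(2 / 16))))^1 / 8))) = -77175 / 1088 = -70.93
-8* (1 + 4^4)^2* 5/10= -264196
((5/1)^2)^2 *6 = 3750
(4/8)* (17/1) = 8.50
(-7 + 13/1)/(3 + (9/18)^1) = 12/7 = 1.71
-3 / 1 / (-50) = 3 / 50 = 0.06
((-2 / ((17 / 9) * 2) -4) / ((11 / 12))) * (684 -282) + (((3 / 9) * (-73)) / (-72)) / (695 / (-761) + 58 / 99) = -1176547915 / 592008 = -1987.39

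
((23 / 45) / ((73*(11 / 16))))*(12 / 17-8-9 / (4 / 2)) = -73784 / 614295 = -0.12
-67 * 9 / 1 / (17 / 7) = -4221 / 17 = -248.29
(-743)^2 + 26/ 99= 552049.26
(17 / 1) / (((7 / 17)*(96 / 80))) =1445 / 42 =34.40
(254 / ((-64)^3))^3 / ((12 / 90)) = -30725745 / 4503599627370496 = -0.00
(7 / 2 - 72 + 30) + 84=91 / 2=45.50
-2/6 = -1/3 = -0.33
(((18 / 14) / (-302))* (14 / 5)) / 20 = -9 / 15100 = -0.00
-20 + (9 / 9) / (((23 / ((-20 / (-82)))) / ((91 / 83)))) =-1564470 / 78269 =-19.99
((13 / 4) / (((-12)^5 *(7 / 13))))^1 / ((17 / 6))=-169 / 19740672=-0.00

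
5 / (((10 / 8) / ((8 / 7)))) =32 / 7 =4.57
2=2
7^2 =49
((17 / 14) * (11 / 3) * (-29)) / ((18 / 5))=-27115 / 756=-35.87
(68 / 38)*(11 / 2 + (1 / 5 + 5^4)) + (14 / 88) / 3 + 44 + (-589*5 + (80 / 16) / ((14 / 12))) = -155198569 / 87780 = -1768.04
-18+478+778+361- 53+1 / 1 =1547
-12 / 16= -3 / 4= -0.75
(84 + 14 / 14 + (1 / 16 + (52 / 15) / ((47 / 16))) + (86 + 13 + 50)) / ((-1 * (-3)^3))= 2653537 / 304560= 8.71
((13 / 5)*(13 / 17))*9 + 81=98.89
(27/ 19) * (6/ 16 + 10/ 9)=321/ 152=2.11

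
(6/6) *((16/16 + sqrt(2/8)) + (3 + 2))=6.50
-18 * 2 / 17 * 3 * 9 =-972 / 17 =-57.18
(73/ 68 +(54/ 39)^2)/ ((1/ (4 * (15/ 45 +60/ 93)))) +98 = 2254777/ 20553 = 109.71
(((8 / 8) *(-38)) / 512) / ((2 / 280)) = -10.39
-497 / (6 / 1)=-497 / 6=-82.83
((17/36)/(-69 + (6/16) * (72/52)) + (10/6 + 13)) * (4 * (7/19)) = 13155268/608931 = 21.60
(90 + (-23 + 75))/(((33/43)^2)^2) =485469742/1185921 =409.36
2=2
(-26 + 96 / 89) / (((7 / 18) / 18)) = -718632 / 623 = -1153.50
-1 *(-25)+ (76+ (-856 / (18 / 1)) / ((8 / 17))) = -1 / 18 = -0.06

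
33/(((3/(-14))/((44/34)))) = -3388/17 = -199.29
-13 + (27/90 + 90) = 77.30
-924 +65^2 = 3301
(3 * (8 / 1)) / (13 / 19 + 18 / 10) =9.66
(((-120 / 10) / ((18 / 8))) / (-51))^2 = 256 / 23409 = 0.01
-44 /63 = -0.70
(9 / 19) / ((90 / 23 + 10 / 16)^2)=304704 / 13247275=0.02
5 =5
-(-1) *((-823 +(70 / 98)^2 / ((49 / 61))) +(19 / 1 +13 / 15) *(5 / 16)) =-47030203 / 57624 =-816.16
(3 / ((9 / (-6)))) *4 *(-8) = 64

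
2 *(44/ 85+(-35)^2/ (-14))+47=-10792/ 85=-126.96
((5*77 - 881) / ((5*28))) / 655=-124 / 22925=-0.01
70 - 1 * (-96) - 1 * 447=-281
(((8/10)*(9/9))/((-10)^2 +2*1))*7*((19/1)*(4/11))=0.38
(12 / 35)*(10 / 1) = 24 / 7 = 3.43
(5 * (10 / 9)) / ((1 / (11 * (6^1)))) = 1100 / 3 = 366.67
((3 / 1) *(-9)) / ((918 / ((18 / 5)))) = -9 / 85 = -0.11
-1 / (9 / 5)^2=-25 / 81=-0.31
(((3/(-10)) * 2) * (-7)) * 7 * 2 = 58.80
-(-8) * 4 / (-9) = -32 / 9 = -3.56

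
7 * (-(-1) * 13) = 91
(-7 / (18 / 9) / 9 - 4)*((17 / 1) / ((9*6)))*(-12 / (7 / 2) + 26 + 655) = -707761 / 756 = -936.19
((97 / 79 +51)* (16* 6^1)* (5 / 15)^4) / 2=66016 / 2133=30.95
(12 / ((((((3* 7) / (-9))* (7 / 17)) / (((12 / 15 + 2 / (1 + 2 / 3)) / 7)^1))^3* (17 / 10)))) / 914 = -3745440 / 18441598399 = -0.00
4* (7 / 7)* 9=36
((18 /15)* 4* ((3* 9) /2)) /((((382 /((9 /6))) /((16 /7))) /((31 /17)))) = 120528 /113645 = 1.06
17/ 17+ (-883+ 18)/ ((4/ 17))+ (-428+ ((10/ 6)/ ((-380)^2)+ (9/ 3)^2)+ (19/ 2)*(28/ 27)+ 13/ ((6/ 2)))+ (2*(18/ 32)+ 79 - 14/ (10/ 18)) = -3138643013/ 779760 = -4025.14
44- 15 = 29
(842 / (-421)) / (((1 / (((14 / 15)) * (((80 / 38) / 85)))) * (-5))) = 224 / 24225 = 0.01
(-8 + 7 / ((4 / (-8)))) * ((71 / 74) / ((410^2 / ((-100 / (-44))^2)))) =-1775 / 2736668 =-0.00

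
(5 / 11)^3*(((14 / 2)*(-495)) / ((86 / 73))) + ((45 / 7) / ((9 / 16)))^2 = -74245975 / 509894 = -145.61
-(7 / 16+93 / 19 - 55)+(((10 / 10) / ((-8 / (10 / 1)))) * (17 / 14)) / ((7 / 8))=714011 / 14896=47.93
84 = 84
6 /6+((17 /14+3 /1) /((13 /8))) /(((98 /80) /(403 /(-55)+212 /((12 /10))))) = 52899755 /147147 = 359.50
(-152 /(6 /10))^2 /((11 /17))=9819200 /99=99183.84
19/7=2.71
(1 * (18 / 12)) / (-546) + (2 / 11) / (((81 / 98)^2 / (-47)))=-328682635 / 26270244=-12.51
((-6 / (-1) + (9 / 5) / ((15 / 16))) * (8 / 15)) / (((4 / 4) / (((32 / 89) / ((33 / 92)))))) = 47104 / 11125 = 4.23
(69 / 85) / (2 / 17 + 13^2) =3 / 625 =0.00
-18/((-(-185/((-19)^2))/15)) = -19494/37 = -526.86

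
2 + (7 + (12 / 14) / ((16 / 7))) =9.38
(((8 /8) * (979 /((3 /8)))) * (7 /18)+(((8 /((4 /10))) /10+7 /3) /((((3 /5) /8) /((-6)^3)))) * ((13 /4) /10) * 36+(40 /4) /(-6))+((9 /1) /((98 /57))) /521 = -199895374919 /1378566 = -145002.40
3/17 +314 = 5341/17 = 314.18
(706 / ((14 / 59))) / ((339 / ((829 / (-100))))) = -17265583 / 237300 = -72.76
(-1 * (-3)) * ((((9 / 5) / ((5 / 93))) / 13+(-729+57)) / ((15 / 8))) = -1740504 / 1625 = -1071.08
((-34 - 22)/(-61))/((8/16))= 112/61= 1.84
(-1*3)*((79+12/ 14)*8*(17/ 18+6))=-13309.52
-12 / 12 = -1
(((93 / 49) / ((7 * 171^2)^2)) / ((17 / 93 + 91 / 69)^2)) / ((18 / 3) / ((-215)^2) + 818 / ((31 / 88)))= 22582882101025 / 2610218302799903488469744352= 0.00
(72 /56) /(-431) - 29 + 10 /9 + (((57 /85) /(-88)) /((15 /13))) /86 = -2435940813991 /87334909200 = -27.89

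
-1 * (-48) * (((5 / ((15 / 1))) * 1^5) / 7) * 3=48 / 7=6.86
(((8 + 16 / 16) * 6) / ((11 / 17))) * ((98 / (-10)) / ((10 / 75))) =-67473 / 11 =-6133.91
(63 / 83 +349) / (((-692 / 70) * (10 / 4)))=-203210 / 14359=-14.15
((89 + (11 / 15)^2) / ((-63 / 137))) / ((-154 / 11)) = 197143 / 14175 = 13.91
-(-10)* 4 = 40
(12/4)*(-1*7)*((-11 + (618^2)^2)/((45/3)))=-204212318471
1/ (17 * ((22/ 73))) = 0.20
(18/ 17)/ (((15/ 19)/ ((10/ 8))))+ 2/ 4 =37/ 17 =2.18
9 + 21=30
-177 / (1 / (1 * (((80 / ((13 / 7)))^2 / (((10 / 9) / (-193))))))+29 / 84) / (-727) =9641600640 / 13671780977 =0.71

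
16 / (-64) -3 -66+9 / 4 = -67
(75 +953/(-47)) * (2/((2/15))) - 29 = 37217/47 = 791.85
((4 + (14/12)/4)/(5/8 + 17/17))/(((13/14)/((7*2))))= 20188/507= 39.82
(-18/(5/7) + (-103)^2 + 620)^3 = 175794812654859/125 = 1406358501238.87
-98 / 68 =-49 / 34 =-1.44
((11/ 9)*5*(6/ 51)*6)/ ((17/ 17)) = 220/ 51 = 4.31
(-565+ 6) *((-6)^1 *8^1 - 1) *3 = 82173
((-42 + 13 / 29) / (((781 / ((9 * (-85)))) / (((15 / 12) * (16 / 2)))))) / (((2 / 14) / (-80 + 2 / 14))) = -5153001750 / 22649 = -227515.64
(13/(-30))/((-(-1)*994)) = -13/29820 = -0.00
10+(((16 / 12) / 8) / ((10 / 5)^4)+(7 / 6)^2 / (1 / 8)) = 6019 / 288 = 20.90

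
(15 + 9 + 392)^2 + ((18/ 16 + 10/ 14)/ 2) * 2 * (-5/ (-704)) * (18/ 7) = 23878963739/ 137984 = 173056.03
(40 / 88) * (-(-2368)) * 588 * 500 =3480960000 / 11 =316450909.09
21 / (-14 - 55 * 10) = -7 / 188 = -0.04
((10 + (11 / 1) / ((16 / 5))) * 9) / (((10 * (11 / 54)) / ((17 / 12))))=59211 / 704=84.11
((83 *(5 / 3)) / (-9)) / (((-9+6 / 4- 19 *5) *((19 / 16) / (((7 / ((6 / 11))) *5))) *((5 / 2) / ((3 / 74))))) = 102256 / 778221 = 0.13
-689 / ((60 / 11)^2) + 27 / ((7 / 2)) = -389183 / 25200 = -15.44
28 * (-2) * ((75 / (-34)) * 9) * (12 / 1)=226800 / 17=13341.18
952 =952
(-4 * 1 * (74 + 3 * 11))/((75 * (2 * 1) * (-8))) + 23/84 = 331/525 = 0.63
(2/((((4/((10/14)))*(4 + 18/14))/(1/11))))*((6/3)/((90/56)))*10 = 280/3663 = 0.08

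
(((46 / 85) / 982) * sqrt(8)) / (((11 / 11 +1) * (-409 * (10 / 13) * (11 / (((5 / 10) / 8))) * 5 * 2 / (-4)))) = 299 * sqrt(2) / 75106306000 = 0.00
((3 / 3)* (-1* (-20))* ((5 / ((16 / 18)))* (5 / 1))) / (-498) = -375 / 332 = -1.13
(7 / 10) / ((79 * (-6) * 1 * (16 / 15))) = -7 / 5056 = -0.00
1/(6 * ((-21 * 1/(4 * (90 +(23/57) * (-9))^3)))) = -982003938/48013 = -20452.88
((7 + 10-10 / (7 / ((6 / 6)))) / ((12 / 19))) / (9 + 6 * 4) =2071 / 2772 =0.75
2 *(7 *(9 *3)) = 378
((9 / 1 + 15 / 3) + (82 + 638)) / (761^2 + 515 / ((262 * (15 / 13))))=576924 / 455190445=0.00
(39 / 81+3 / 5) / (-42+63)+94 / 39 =2.46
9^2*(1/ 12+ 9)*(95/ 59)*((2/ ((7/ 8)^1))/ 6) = 186390/ 413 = 451.31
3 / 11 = 0.27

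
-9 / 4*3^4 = -729 / 4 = -182.25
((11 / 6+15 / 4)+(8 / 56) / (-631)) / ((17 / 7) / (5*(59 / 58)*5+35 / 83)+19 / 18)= 36829594785 / 7582768646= 4.86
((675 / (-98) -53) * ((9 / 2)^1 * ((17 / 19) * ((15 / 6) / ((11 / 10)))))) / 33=-7482975 / 450604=-16.61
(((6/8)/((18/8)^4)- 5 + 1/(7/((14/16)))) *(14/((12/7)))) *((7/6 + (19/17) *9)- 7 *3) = 4141806193/10707552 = 386.81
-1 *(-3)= 3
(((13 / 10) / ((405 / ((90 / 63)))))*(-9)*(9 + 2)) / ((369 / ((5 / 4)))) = -143 / 92988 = -0.00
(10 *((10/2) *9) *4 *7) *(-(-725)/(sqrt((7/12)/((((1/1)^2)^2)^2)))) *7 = 18270000 *sqrt(21) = 83723657.95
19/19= 1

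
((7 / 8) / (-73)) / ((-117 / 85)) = 595 / 68328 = 0.01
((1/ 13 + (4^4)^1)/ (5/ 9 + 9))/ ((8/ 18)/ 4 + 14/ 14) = 269649/ 11180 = 24.12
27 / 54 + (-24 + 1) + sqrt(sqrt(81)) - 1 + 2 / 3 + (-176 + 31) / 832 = -49939 / 2496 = -20.01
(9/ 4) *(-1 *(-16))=36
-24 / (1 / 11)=-264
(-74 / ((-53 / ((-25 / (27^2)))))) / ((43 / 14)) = -25900 / 1661391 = -0.02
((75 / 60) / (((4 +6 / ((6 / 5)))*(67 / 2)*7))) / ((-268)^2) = 5 / 606338208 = 0.00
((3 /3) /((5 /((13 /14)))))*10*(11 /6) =143 /42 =3.40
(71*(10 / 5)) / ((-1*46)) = -71 / 23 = -3.09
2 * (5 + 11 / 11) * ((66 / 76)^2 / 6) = 1.51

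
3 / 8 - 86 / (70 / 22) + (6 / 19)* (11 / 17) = -2392069 / 90440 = -26.45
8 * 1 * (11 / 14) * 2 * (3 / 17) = 264 / 119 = 2.22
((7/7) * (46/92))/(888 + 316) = 1/2408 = 0.00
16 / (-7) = -16 / 7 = -2.29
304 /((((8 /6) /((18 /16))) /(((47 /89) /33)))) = 8037 /1958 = 4.10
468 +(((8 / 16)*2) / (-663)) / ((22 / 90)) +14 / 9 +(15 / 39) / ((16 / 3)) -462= 2668013 / 350064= 7.62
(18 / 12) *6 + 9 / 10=99 / 10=9.90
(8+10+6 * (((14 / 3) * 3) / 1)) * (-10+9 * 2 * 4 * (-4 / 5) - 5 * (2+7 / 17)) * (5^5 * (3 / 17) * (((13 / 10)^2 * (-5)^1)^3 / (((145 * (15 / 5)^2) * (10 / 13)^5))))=12134718028024527 / 1577600000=7691885.16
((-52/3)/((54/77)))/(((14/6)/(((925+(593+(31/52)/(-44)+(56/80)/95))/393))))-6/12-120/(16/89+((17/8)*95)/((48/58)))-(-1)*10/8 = -759811478355319/18688648037400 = -40.66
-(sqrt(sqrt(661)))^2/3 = -sqrt(661)/3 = -8.57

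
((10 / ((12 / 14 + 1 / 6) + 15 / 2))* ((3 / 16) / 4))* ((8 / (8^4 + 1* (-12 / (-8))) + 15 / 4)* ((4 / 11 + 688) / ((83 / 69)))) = 118.07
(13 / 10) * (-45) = -117 / 2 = -58.50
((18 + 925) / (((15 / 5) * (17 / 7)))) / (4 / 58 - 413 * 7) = -191429 / 4275687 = -0.04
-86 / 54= -43 / 27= -1.59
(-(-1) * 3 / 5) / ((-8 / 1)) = -3 / 40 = -0.08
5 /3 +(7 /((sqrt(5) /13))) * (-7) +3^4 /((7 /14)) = 491 /3 - 637 * sqrt(5) /5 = -121.21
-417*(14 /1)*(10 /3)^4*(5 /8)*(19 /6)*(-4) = 462175000 /81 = 5705864.20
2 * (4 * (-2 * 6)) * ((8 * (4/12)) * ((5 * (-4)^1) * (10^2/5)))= 102400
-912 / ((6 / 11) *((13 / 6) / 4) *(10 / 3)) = -60192 / 65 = -926.03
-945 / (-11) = 85.91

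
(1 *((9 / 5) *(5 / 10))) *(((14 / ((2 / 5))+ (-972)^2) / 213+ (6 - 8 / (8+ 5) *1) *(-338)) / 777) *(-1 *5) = -15.15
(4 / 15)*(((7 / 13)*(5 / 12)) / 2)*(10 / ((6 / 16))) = 280 / 351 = 0.80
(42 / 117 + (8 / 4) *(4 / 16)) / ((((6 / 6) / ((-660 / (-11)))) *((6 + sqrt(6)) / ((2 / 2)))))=134 / 13 - 67 *sqrt(6) / 39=6.10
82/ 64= 41/ 32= 1.28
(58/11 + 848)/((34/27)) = 126711/187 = 677.60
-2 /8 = -1 /4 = -0.25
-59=-59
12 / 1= 12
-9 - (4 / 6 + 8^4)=-12317 / 3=-4105.67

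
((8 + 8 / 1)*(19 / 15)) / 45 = 304 / 675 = 0.45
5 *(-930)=-4650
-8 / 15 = -0.53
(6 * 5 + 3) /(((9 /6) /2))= 44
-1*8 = -8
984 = 984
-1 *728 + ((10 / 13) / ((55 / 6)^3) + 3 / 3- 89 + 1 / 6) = -2117452033 / 2595450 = -815.83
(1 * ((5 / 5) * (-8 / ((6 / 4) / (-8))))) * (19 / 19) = 128 / 3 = 42.67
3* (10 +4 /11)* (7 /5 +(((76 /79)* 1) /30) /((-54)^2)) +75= 125145604 /1055835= 118.53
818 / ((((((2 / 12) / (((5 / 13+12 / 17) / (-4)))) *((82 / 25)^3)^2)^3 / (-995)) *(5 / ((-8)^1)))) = -447622009323051315732300281524658203125 / 151633852234744934357329727731166161272832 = -0.00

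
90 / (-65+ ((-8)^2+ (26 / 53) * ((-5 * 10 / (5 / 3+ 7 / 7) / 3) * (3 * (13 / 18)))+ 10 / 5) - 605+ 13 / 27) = -103032 / 698513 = -0.15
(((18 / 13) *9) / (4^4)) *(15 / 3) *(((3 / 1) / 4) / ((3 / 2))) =405 / 3328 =0.12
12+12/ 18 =38/ 3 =12.67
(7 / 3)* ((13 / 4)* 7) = 637 / 12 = 53.08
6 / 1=6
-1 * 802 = -802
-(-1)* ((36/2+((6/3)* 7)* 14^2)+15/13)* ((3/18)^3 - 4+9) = 38830601/2808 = 13828.56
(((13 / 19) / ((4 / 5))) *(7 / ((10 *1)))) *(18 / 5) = 819 / 380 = 2.16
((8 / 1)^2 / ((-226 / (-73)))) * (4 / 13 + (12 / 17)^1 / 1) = 523264 / 24973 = 20.95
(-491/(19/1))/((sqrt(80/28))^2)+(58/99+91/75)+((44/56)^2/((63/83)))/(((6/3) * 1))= -294155269/43012200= -6.84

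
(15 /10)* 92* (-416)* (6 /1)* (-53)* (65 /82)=593311680 /41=14471016.59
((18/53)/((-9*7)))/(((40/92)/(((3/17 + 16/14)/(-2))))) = 0.01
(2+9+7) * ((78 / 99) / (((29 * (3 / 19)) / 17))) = 16796 / 319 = 52.65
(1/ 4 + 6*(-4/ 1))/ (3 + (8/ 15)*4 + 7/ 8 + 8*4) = -2850/ 4561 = -0.62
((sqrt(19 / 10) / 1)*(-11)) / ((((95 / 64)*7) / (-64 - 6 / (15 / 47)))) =145728*sqrt(190) / 16625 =120.83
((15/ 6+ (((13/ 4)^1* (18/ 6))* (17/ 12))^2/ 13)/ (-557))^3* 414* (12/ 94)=-0.00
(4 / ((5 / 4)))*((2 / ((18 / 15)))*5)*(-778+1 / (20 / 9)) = -62204 / 3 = -20734.67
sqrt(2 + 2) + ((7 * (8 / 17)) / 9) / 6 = 946 / 459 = 2.06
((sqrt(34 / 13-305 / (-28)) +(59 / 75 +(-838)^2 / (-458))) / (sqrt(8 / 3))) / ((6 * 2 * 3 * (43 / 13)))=sqrt(6) * (-4790356298 +17175 * sqrt(447447)) / 1488866400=-7.86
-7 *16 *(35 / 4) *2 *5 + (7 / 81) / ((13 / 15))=-3439765 / 351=-9799.90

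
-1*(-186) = 186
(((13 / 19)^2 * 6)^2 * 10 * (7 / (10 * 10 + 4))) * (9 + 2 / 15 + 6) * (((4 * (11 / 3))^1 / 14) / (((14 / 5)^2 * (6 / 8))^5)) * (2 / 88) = 4870302734375 / 17890854065515494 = 0.00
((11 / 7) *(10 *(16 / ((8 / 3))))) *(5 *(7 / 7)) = 3300 / 7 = 471.43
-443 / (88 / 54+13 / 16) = -191376 / 1055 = -181.40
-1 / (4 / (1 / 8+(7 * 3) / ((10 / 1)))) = -89 / 160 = -0.56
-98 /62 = -49 /31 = -1.58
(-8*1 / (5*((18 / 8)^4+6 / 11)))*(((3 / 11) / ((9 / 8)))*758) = -12419072 / 1105605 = -11.23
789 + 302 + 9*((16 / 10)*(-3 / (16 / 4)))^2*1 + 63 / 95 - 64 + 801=874771 / 475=1841.62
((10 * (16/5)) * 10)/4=80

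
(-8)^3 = -512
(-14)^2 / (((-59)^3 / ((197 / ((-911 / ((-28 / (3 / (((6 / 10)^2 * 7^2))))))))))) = -158926992 / 4677506725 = -0.03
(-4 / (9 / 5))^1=-20 / 9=-2.22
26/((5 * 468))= 1/90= 0.01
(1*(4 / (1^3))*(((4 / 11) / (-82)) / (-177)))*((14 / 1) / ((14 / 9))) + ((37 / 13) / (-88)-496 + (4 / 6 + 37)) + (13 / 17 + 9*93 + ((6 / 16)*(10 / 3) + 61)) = 62331881545 / 141134136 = 441.65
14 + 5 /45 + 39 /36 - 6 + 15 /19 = 6829 /684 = 9.98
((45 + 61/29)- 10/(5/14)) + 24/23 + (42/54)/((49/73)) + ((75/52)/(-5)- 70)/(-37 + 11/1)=1364012075/56812392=24.01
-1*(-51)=51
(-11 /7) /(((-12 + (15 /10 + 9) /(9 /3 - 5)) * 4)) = 0.02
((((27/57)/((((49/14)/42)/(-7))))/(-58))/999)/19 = 14/387353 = 0.00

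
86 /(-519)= -86 /519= -0.17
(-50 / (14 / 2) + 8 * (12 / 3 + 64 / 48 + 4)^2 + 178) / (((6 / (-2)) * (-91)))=54668 / 17199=3.18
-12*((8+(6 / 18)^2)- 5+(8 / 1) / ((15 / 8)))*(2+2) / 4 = -1328 / 15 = -88.53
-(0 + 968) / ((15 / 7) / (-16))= 108416 / 15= 7227.73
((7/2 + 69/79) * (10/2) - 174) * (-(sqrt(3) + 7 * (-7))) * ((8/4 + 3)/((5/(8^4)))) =-2412161024/79 + 49227776 * sqrt(3)/79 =-29454379.93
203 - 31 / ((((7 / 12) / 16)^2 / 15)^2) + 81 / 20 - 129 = -189574148444039 / 48020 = -3947816502.37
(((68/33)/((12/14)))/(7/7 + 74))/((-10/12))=-476/12375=-0.04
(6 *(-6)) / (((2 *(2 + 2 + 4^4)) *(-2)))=9 / 260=0.03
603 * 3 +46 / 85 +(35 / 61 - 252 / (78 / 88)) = 1525.81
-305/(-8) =305/8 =38.12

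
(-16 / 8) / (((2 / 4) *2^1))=-2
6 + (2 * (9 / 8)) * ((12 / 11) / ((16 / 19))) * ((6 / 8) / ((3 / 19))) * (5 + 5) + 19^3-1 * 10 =2461695 / 352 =6993.45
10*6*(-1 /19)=-60 /19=-3.16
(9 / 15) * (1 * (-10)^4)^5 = 60000000000000000000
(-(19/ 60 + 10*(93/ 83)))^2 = 3292120129/ 24800400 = 132.74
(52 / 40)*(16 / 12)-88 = -1294 / 15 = -86.27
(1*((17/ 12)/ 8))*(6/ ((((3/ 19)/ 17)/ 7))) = 38437/ 48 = 800.77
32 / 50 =16 / 25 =0.64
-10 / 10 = -1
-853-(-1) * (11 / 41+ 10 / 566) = -852.71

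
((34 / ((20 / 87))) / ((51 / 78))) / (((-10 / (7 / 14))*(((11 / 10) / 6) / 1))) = -3393 / 55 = -61.69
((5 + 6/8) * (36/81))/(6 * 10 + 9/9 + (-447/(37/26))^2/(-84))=-220409/96042096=-0.00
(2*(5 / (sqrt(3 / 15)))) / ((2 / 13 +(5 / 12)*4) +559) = 195*sqrt(5) / 10936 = 0.04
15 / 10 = 3 / 2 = 1.50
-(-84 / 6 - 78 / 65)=76 / 5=15.20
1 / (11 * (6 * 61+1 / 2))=2 / 8063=0.00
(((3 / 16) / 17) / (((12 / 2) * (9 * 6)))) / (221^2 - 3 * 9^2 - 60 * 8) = 1 / 1413514368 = 0.00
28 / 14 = 2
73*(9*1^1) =657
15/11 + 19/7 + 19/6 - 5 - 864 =-398131/462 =-861.76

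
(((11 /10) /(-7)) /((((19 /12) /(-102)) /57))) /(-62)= -10098 /1085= -9.31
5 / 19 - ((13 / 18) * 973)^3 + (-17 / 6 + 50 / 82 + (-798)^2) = -1573650706678295 / 4543128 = -346380446.84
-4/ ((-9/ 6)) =8/ 3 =2.67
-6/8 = -3/4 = -0.75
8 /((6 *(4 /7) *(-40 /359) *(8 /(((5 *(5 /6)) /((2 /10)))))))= -62825 /1152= -54.54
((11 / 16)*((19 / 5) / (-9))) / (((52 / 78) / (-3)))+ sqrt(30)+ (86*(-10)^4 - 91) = sqrt(30)+ 137585649 / 160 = 859915.78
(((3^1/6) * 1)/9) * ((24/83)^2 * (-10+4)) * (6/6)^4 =-0.03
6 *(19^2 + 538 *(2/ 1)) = 8622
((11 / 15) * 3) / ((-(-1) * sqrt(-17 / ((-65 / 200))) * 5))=11 * sqrt(2210) / 8500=0.06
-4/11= -0.36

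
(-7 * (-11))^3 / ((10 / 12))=2739198 / 5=547839.60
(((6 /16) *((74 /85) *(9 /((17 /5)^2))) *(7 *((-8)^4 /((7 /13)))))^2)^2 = 19548579554896935541234728960000 /582622237229761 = 33552752205006932.55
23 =23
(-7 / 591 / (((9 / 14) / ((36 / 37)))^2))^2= 481890304 / 654608828241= 0.00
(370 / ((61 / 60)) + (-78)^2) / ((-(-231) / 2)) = 262216 / 4697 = 55.83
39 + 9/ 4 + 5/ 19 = 3155/ 76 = 41.51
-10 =-10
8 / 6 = 4 / 3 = 1.33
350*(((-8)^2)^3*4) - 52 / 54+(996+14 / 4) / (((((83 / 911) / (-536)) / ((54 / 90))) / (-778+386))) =19608875321914 / 11205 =1750011184.46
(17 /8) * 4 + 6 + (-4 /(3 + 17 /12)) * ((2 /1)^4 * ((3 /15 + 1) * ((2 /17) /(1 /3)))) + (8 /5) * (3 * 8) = 46.76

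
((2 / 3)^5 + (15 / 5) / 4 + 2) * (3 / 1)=8.65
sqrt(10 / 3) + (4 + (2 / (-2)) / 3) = sqrt(30) / 3 + 11 / 3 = 5.49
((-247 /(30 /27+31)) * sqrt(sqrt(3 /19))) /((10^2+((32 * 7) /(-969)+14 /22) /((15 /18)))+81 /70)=-114114 * 19^(3 /4) * 3^(1 /4) /28650355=-0.05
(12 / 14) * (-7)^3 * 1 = -294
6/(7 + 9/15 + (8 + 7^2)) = 30/323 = 0.09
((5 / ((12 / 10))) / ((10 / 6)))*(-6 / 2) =-15 / 2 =-7.50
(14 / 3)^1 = 14 / 3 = 4.67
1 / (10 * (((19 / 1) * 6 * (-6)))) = -1 / 6840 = -0.00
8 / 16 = 1 / 2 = 0.50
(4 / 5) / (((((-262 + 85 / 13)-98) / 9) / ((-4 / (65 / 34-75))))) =-63648 / 57092875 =-0.00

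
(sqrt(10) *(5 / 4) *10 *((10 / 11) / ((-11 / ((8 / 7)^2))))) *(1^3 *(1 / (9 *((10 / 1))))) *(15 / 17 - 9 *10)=404000 *sqrt(10) / 302379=4.23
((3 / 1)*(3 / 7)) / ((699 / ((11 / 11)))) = 3 / 1631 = 0.00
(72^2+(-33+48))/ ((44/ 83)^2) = 35815911/ 1936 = 18499.95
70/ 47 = 1.49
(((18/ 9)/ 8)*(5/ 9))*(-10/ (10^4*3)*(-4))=1/ 5400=0.00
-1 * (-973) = 973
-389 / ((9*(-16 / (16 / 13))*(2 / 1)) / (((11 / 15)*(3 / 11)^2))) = 389 / 4290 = 0.09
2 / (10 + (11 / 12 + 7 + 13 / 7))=168 / 1661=0.10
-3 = -3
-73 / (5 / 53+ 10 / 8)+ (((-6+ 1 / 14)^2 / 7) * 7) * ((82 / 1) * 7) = 80281301 / 3990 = 20120.63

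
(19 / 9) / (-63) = -19 / 567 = -0.03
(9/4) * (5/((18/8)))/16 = 5/16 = 0.31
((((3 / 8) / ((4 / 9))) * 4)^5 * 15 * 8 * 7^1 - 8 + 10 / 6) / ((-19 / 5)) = -22599139405 / 233472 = -96795.93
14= 14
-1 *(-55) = 55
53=53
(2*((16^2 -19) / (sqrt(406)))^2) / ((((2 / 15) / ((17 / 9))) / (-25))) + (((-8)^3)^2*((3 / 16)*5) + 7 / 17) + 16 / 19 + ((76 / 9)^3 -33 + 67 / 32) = 226894584069659 / 1529593632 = 148336.51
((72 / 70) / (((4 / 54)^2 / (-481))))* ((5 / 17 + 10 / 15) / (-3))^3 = 72757503 / 24565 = 2961.84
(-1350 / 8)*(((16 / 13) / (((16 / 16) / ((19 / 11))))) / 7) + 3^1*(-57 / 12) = -262257 / 4004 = -65.50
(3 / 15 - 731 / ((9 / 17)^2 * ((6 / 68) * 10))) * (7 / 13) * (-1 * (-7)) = -35193368 / 3159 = -11140.67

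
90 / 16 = 45 / 8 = 5.62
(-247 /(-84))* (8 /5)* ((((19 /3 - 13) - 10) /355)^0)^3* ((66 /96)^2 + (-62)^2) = 48618739 /2688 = 18087.33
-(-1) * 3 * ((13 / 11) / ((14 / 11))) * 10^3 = 19500 / 7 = 2785.71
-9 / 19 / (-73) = 9 / 1387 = 0.01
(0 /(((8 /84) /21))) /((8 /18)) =0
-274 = -274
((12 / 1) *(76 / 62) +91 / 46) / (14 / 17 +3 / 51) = 404549 / 21390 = 18.91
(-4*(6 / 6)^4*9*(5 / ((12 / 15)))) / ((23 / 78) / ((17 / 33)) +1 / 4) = -198900 / 727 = -273.59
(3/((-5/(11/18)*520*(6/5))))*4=-11/4680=-0.00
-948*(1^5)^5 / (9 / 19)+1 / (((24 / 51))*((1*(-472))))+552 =-1449.34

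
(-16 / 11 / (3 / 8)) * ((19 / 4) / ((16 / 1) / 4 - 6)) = 304 / 33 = 9.21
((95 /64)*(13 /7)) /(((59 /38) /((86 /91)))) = 1.68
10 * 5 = 50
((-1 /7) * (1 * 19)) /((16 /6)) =-57 /56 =-1.02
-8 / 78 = -4 / 39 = -0.10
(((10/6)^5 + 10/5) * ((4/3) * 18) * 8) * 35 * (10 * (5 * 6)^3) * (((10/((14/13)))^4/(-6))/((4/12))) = -103133771000000000/1029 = -100227182701652.09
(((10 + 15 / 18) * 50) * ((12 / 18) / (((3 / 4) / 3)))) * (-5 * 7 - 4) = -169000 / 3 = -56333.33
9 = 9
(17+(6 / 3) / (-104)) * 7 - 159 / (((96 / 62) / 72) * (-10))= 55784 / 65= 858.22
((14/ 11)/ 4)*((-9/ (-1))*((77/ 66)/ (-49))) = -3/ 44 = -0.07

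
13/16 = 0.81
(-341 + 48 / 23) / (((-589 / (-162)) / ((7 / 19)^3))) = -433136970 / 92918873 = -4.66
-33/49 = -0.67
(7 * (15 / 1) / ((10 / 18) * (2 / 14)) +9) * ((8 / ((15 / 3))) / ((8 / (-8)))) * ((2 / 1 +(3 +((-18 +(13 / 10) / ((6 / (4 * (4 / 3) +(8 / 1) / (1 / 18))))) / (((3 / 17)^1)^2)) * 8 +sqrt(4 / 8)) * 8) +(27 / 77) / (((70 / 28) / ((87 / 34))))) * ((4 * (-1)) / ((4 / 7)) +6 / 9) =269952 * sqrt(2) / 5 +352162520315168 / 883575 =398641863.75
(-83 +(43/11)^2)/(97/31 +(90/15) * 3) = -254014/79255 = -3.21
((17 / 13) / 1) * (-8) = -136 / 13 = -10.46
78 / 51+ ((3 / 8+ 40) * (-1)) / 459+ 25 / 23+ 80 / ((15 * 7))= 1945205 / 591192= 3.29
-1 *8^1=-8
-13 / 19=-0.68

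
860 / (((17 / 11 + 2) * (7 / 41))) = 387860 / 273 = 1420.73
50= 50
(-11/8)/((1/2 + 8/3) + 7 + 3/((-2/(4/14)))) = -231/1636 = -0.14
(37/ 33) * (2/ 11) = 74/ 363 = 0.20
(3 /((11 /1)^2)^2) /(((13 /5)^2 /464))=34800 /2474329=0.01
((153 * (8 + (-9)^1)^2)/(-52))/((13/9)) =-1377/676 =-2.04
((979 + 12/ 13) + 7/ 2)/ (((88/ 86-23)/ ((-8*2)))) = 325768/ 455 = 715.97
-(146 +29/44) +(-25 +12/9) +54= -15355/132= -116.33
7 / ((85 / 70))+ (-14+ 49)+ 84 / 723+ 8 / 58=41.02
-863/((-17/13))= 11219/17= 659.94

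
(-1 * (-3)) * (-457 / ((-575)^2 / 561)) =-769131 / 330625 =-2.33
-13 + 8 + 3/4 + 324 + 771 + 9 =4399/4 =1099.75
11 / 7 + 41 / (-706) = 7479 / 4942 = 1.51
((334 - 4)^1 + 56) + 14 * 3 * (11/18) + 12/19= 23501/57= 412.30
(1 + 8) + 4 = 13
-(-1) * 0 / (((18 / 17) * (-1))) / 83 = 0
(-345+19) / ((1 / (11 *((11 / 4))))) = -19723 / 2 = -9861.50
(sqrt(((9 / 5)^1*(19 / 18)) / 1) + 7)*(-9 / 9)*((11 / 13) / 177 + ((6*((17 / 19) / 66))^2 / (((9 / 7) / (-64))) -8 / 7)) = 3097284401*sqrt(190) / 21107096010 + 3097284401 / 301529943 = 12.29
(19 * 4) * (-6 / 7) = -456 / 7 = -65.14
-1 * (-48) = 48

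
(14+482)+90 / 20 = 1001 / 2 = 500.50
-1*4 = -4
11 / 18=0.61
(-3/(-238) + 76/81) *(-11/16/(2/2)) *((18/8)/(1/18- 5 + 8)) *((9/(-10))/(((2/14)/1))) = 164979/54400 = 3.03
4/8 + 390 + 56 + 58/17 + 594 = 35493/34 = 1043.91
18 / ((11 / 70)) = 1260 / 11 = 114.55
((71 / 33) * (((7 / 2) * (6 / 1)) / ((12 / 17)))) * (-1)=-8449 / 132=-64.01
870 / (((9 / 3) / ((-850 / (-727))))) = 246500 / 727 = 339.06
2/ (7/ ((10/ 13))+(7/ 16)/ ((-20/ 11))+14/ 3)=384/ 2597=0.15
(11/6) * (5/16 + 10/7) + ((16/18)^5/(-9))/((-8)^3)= 379994651/119042784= 3.19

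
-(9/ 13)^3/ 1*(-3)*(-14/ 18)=-1701/ 2197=-0.77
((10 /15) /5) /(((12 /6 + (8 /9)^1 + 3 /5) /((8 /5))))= 48 /785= 0.06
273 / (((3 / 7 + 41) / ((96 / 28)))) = 3276 / 145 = 22.59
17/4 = 4.25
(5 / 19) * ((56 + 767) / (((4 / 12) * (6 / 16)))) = 1732.63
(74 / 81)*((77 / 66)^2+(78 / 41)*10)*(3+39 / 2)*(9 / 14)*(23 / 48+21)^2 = 124279.63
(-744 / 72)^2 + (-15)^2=2986 / 9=331.78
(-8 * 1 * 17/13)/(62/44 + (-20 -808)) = 2992/236405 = 0.01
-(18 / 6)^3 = -27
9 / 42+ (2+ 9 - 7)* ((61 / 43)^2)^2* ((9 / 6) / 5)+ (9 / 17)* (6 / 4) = 11937211074 / 2034186595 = 5.87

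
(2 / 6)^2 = 1 / 9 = 0.11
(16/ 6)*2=16/ 3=5.33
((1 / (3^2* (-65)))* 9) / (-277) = 0.00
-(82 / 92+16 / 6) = -491 / 138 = -3.56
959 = 959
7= 7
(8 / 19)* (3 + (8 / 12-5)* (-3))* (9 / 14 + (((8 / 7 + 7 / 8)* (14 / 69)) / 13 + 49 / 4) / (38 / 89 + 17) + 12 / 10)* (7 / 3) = 1443512192 / 36045945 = 40.05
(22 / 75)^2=484 / 5625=0.09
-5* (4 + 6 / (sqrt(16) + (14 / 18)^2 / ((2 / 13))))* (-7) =42784 / 257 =166.47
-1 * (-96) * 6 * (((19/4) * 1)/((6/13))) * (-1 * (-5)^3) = 741000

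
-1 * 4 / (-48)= 1 / 12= 0.08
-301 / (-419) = 301 / 419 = 0.72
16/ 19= 0.84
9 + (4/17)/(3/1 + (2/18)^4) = 9.08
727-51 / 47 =34118 / 47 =725.91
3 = 3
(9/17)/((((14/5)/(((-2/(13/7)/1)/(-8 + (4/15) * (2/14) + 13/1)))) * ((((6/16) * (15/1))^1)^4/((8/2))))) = -114688/710222175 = -0.00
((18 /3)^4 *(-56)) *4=-290304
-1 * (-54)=54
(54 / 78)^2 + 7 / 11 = 2074 / 1859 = 1.12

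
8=8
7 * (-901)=-6307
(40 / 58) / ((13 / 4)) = 80 / 377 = 0.21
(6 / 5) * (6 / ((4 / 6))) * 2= 108 / 5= 21.60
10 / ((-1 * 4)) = -5 / 2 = -2.50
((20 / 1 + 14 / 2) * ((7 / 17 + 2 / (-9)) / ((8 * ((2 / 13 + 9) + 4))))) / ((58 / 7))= 91 / 15504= 0.01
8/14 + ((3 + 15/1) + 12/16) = 541/28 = 19.32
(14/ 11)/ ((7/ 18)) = 36/ 11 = 3.27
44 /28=11 /7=1.57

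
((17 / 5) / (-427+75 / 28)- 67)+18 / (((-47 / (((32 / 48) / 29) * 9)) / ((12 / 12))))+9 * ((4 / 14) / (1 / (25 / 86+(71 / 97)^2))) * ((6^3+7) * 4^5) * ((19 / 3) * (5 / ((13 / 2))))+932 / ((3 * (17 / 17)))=21146036241523381196677 / 8943209968002765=2364479.46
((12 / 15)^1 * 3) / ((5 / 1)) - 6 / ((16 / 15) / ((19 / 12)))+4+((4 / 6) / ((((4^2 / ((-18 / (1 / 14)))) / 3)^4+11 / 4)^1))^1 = -1879158890479 / 449148456800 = -4.18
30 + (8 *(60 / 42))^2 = 7870 / 49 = 160.61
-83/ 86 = -0.97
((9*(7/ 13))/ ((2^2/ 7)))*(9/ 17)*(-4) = -3969/ 221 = -17.96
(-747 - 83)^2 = 688900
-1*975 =-975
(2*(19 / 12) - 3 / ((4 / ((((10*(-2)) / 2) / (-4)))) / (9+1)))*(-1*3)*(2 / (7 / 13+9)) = 2431 / 248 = 9.80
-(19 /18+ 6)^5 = -33038369407 /1889568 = -17484.62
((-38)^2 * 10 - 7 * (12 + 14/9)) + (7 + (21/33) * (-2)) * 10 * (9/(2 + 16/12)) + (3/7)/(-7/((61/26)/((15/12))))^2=2080258903673/143468325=14499.78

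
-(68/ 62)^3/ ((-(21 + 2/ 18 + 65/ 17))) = 6013512/ 113652665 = 0.05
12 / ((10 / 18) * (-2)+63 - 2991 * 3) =-27 / 20050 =-0.00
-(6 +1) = -7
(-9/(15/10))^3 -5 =-221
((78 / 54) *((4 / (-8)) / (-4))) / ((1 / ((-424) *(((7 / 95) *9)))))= -4823 / 95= -50.77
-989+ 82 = -907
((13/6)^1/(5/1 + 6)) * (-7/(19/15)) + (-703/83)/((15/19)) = -11.82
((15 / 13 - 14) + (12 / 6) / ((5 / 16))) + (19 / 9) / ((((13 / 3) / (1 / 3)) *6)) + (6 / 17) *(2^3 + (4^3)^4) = 353327954413 / 59670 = 5921366.76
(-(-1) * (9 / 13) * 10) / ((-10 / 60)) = -540 / 13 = -41.54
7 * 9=63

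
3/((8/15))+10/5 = 61/8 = 7.62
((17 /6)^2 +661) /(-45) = -4817 /324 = -14.87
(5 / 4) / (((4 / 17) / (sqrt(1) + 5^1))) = 255 / 8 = 31.88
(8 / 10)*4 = 16 / 5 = 3.20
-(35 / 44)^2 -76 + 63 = -26393 / 1936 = -13.63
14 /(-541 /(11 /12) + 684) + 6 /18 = 83 /172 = 0.48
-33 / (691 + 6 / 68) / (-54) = 187 / 211473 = 0.00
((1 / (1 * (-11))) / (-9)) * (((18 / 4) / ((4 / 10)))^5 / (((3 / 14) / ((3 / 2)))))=143521875 / 11264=12741.64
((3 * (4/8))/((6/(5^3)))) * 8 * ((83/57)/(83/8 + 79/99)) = 32.58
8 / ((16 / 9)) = 9 / 2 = 4.50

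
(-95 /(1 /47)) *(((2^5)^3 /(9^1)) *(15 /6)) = -365772800 /9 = -40641422.22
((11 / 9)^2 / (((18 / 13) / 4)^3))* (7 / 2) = 7443436 / 59049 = 126.06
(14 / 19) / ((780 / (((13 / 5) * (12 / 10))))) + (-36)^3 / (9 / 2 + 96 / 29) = -2142286943 / 358625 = -5973.61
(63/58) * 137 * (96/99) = 46032/319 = 144.30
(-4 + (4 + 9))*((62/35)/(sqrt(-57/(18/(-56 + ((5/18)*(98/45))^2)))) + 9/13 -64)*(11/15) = -27159/65 + 165726*sqrt(41611710)/1213674875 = -416.95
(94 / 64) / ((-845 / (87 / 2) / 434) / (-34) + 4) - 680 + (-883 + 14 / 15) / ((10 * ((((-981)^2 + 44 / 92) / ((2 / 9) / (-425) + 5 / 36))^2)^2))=-3443947048999088700203933291211656696738736754212786587099 / 5067363396080620258712198974090002293462666160000000000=-679.63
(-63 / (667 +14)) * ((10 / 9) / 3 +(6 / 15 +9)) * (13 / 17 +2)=-433951 / 173655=-2.50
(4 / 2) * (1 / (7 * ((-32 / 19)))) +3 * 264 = 88685 / 112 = 791.83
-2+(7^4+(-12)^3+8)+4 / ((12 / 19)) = 2056 / 3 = 685.33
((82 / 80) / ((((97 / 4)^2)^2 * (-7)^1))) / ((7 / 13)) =-17056 / 21689673845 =-0.00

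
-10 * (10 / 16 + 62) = -2505 / 4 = -626.25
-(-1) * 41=41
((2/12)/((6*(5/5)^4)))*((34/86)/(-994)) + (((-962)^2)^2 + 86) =1317824656504658047/1538712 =856446597222.00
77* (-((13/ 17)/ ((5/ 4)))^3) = -10826816/ 614125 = -17.63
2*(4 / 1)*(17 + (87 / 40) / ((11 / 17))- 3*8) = -1601 / 55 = -29.11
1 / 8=0.12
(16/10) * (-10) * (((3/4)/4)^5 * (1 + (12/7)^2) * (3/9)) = -15633/3211264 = -0.00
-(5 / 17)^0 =-1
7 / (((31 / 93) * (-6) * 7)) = -1 / 2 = -0.50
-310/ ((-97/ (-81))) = -25110/ 97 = -258.87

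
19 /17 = 1.12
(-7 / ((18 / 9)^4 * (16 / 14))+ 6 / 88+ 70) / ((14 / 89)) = 8732413 / 19712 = 443.00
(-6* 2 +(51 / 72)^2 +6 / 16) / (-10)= 6407 / 5760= 1.11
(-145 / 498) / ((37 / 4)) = -290 / 9213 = -0.03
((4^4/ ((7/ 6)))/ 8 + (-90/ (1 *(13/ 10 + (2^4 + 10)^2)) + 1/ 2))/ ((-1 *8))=-2635643/ 758576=-3.47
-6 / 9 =-2 / 3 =-0.67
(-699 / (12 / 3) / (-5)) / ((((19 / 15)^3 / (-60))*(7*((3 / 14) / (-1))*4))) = 2359125 / 13718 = 171.97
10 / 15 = 2 / 3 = 0.67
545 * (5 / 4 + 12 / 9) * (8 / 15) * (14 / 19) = 94612 / 171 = 553.29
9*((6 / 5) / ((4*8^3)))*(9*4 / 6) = 0.03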